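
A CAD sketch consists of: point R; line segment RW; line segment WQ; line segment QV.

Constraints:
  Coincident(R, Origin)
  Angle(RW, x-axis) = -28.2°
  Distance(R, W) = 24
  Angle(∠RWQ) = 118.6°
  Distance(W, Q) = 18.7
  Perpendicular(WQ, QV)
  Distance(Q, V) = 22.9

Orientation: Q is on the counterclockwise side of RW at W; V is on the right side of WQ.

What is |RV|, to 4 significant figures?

53.34

R is at the origin; RW runs at -28.2° with length 24.0, so W = 24.0·(cos -28.2°, sin -28.2°) = (21.15, -11.34). ∠RWQ = 118.6°, so WQ runs at -28.2° + (180° − 118.6°) = 33.20° from the x-axis; with |WQ| = 18.7, Q = W + 18.7·(cos 33.20°, sin 33.20°) = (36.80, -1.102). WQ is perpendicular to QV; with |QV| = 22.9 on the right of WQ, V = Q + 22.9·(0.5476, -0.8368) = (49.34, -20.26). Then |RV| = |V − R| = 53.34.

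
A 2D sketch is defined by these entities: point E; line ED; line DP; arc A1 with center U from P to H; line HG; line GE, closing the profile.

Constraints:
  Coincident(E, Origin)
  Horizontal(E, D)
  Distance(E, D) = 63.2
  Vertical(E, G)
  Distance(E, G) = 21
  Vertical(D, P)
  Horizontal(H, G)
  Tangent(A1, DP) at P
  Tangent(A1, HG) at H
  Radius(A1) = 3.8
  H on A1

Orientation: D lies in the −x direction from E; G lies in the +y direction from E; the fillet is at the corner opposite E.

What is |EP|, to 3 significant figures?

65.5

E is at the origin; E and D share the same y with |ED| = 63.2 and D on the −x side, so D = (-63.2, 0.00). E and G share the same x with |EG| = 21.0 and G on the +y side, so G = (0.00, 21.0). The virtual corner opposite E is at (-63.2, 21.0). A1 meets DP tangentially, so UP is at right angles to DP and A1 meets HG tangentially, so UH is at right angles to HG, with radius 3.8, so the center U sits 3.8 in from both sides at U = (-59.4, 17.2). That places the tangent points at P = (-63.2, 17.2) on DP and H = (-59.4, 21.0) on HG. Then |EP| = |P − E| = 65.5.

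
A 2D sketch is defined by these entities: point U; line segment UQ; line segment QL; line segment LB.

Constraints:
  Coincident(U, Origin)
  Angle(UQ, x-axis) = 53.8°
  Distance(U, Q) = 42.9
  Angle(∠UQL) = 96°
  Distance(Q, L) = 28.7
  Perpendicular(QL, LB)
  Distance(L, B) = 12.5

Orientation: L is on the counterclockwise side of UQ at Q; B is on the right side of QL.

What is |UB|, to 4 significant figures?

64.38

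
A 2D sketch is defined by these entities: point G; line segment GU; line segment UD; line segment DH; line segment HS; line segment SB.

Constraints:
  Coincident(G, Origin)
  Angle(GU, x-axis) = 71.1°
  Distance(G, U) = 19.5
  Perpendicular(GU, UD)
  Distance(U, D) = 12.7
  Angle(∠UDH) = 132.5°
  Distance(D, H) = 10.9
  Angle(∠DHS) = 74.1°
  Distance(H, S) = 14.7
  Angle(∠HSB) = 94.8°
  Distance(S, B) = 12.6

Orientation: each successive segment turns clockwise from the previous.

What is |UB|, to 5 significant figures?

3.8799

G is at the origin; GU runs at 71.1° with length 19.5, so U = (6.3164, 18.449). The perpendicularity gives UD at right angles to GU, so UD runs at -18.900°; with |UD| = 12.7, D = (18.332, 14.335). ∠UDH = 132.5° gives DH at -66.400° from the x-axis; with |DH| = 10.9, H = (22.695, 4.3466). ∠DHS = 74.1° gives HS at -172.30° from the x-axis; with |HS| = 14.7, S = (8.1280, 2.3770). ∠HSB = 94.8° gives SB at 102.50° from the x-axis; with |SB| = 12.6, B = (5.4009, 14.678). Then |UB| = |B − U| = 3.8799.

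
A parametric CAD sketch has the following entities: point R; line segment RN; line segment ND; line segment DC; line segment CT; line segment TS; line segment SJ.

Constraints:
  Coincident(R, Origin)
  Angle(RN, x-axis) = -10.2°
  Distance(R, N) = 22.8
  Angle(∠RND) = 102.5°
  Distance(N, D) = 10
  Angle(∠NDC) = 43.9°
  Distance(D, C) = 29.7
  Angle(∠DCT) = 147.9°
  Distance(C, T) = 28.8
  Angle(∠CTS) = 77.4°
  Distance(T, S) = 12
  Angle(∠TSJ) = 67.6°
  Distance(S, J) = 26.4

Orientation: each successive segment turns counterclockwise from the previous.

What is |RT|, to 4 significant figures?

34.91

R is at the origin; RN runs at -10.2° with length 22.8, so N = (22.44, -4.038). ∠RND = 102.5° gives ND at 67.30° from the x-axis; with |ND| = 10.0, D = (26.30, 5.188). ∠NDC = 43.9° gives DC at -156.6° from the x-axis; with |DC| = 29.7, C = (-0.9586, -6.607). ∠DCT = 147.9° gives CT at -124.5° from the x-axis; with |CT| = 28.8, T = (-17.27, -30.34). Then |RT| = |T − R| = 34.91.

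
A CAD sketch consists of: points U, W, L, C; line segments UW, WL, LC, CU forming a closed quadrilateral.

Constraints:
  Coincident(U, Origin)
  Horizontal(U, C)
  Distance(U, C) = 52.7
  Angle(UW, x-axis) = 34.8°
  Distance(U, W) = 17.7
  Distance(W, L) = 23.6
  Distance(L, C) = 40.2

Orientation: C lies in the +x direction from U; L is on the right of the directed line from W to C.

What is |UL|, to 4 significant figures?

20.05

Checks: |WL| = 23.60 ✓; |LC| = 40.20 ✓.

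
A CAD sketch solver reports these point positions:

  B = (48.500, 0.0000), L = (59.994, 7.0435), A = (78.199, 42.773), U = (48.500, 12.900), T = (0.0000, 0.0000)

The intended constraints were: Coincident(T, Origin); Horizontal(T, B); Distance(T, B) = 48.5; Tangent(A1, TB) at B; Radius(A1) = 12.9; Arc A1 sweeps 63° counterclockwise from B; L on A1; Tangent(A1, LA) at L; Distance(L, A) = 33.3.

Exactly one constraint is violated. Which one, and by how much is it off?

Distance(L, A) = 33.3 — off by 6.80.

T = (0.00, 0.00) ✓; T.y = 0.00, B.y = 0.00 ✓; |TB| = 48.50 ✓; ∠(UB, BT) = 90.00° ✓; |UB| = 12.90 ✓; bearing(U→L) − bearing(U→B) = 63.00° ✓; |UL| = 12.90 ✓; ∠(UL, LA) = 90.00° ✓; |LA| = 40.10 ✗.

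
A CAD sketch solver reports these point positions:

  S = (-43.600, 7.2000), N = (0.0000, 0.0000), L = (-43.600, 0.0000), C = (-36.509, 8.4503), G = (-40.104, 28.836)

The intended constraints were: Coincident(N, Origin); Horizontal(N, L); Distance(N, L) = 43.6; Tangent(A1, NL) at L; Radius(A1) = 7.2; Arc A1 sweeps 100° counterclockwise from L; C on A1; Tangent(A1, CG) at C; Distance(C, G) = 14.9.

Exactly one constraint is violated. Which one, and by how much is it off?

Distance(C, G) = 14.9 — off by 5.80.

N = (0.00, 0.00) ✓; N.y = 0.00, L.y = 0.00 ✓; |NL| = 43.60 ✓; ∠(SL, LN) = 90.00° ✓; |SL| = 7.200 ✓; bearing(S→C) − bearing(S→L) = 100.0° ✓; |SC| = 7.200 ✓; ∠(SC, CG) = 90.00° ✓; |CG| = 20.70 ✗.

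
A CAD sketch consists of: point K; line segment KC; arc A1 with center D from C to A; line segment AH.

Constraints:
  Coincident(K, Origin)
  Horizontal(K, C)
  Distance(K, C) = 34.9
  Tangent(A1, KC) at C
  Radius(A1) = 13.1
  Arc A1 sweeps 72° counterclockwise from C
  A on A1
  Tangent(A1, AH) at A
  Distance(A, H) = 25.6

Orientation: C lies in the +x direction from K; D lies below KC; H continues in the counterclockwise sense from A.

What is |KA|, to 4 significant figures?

24.20

K is at the origin; K and C share the same y with |KC| = 34.9 and C on the +x side, so C = (34.90, 0.000). A1 meets KC tangentially, so DC is at right angles to KC, so D = C + (0, -13.1) = (34.90, -13.10). On A1, C sits at bearing 90° from D; a 72° counterclockwise sweep puts A at bearing 162°, so A = D + 13.1·(cos 162°, sin 162°) = (22.44, -9.052). Then |KA| = |A − K| = 24.20.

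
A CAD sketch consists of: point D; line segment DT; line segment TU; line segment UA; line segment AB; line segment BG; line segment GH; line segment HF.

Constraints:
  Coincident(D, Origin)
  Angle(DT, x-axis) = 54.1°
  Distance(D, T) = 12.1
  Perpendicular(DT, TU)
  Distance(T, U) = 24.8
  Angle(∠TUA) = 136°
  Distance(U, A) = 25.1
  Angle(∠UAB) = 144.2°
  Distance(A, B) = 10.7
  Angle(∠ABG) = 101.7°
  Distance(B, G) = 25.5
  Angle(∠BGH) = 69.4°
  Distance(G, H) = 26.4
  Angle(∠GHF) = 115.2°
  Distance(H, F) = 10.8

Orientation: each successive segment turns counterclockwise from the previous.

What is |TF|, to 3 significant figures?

30.8

∠BGH = 69.4° gives GH at 52.8° from the x-axis; with |GH| = 26.4, H = (-16.0, 12.8). ∠GHF = 115.2° gives HF at 118° from the x-axis; with |HF| = 10.8, F = (-21.0, 22.4). Then |TF| = |F − T| = 30.8.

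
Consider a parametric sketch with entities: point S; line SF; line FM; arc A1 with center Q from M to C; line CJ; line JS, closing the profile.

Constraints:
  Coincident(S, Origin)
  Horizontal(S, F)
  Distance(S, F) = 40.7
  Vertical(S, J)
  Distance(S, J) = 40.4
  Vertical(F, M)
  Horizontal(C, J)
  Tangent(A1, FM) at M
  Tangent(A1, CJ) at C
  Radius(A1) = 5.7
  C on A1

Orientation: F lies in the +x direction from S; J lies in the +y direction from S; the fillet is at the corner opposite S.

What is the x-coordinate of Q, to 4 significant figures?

35.00

SJ is vertical with |SJ| = 40.4 and J on the +y side, so J = (0.000, 40.40). The virtual corner opposite S is at (40.70, 40.40). Since A1 is tangent to FM there, QM ⟂ FM and A1 meets CJ tangentially, so QC is at right angles to CJ, with radius 5.7, so the center Q sits 5.7 in from both sides at Q = (35.00, 34.70). So Q.x = 35.00.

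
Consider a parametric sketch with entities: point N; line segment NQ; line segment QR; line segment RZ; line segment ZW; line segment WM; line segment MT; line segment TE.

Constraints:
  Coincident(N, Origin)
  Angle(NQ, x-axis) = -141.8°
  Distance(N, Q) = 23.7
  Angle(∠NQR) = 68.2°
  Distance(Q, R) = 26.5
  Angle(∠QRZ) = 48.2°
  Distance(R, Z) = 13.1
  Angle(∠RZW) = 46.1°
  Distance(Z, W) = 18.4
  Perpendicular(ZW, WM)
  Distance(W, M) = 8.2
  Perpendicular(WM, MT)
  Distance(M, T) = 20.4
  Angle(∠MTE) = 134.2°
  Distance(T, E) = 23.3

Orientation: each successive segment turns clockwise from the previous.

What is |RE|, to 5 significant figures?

32.692

N is at the origin; NQ runs at -141.8° with length 23.7, so Q = (-18.625, -14.656). ∠NQR = 68.2° gives QR at 106.40° from the x-axis; with |QR| = 26.5, R = (-26.107, 10.766). ∠QRZ = 48.2° gives RZ at -25.400° from the x-axis; with |RZ| = 13.1, Z = (-14.273, 5.1465). ∠RZW = 46.1° gives ZW at -159.30° from the x-axis; with |ZW| = 18.4, W = (-31.485, -1.3574). The perpendicularity gives WM at right angles to ZW, so WM runs at 110.70°; with |WM| = 8.2, M = (-34.384, 6.3132). WM ⟂ MT, so MT runs at 20.700°; with |MT| = 20.4, T = (-15.301, 13.524). ∠MTE = 134.2° gives TE at -25.100° from the x-axis; with |TE| = 23.3, E = (5.7990, 3.6402). Then |RE| = |E − R| = 32.692.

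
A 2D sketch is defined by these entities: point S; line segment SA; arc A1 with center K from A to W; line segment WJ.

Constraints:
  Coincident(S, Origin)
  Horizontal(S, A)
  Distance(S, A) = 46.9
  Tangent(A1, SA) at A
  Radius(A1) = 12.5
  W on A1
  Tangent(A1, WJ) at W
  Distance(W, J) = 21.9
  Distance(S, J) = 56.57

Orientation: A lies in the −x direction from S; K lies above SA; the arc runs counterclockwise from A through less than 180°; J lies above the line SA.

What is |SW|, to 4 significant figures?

38.90

Checks: |KW| = 12.50 ✓; ∠(KW, WJ) = 90.00° ✓; |WJ| = 21.90 ✓; |SJ| = 56.57 ✓.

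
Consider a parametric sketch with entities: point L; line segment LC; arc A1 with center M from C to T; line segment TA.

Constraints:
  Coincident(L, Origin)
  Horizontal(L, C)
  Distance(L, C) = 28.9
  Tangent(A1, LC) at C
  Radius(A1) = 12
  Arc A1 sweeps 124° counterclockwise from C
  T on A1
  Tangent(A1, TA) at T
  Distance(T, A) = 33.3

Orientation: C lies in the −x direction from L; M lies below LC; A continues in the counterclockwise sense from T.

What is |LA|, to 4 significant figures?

50.54

L is at the origin; L and C share the same y with |LC| = 28.9 and C on the −x side, so C = (-28.90, 0.000). The tangent condition forces MC to be normal to LC, so M = C + (0, -12) = (-28.90, -12.00). On A1, C sits at bearing 90° from M; a 124° counterclockwise sweep puts T at bearing 214°, so T = M + 12.0·(cos 214°, sin 214°) = (-38.85, -18.71). Since A1 is tangent to TA there, MT ⟂ TA, so TA runs along (−sin 214°, cos 214°); with |TA| = 33.3, A = (-20.23, -46.32). Then |LA| = |A − L| = 50.54.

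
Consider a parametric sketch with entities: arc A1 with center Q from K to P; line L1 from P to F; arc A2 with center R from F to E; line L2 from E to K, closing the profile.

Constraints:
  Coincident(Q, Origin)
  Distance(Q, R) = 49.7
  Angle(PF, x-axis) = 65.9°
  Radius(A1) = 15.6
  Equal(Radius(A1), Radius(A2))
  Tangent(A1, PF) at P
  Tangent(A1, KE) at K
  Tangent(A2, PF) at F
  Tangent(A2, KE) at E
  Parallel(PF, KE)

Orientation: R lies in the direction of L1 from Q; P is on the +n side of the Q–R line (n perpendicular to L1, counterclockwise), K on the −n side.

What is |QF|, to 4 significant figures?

52.09

The slot axis is L1's direction at 65.9°, so u = (cos 65.9°, sin 65.9°) = (0.4083, 0.9128) and n = (−sin 65.9°, cos 65.9°) = (-0.9128, 0.4083). Q is at the origin and R lies 49.7 along u from Q, so R = 49.7·u = (20.29, 45.37). Tangency of A1 to both parallel lines with radius 15.6 puts P and K at Q ± 15.6·n: P = (-14.24, 6.370), K = (14.24, -6.370). Equal radii place F and E the same way about R: F = R + 15.6·n = (6.054, 51.74), E = R − 15.6·n = (34.53, 39.00). Then |QF| = |F − Q| = 52.09.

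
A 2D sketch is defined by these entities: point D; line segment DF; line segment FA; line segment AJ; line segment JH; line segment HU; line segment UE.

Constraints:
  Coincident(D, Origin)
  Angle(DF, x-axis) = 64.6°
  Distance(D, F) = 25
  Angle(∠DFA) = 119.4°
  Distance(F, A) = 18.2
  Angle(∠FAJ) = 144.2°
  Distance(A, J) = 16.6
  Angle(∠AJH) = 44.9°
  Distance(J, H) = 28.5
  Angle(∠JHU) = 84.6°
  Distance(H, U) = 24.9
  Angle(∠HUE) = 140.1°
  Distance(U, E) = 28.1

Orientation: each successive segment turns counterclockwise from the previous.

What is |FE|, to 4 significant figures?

38.10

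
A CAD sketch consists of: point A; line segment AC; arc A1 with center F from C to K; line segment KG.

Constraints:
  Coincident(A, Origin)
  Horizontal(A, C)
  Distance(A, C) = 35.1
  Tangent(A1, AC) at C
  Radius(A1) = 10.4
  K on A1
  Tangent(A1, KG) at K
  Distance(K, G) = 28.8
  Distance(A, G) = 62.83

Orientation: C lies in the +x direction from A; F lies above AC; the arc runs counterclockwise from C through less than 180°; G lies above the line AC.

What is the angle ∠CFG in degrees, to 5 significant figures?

148.36°

Checks: |FK| = 10.40 ✓; ∠(FK, KG) = 90.00° ✓; |KG| = 28.80 ✓; |AG| = 62.83 ✓.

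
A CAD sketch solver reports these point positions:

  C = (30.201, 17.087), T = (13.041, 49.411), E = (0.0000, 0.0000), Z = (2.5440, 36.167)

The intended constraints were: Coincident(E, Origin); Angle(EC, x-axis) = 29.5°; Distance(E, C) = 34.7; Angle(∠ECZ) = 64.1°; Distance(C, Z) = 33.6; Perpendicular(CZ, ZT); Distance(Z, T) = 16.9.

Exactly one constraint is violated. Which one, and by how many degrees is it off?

Perpendicular(CZ, ZT) — off by 3.80°.

E = (0.00, 0.00) ✓; EC at 29.50° ✓; |EC| = 34.70 ✓; ∠ECZ = 64.10° ✓; |CZ| = 33.60 ✓; ∠(CZ, ZT) = 93.80° ✗; |ZT| = 16.90 ✓.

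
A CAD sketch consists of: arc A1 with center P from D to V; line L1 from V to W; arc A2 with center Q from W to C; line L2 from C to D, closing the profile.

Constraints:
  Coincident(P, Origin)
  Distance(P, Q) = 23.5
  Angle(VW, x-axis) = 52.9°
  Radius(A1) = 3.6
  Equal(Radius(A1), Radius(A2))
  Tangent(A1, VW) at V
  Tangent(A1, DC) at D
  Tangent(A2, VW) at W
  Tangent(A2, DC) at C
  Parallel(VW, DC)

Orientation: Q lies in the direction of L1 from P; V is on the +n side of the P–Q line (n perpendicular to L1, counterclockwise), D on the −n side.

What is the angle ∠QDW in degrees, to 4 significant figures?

8.325°

The slot axis is L1's direction at 52.9°, so u = (cos 52.9°, sin 52.9°) = (0.6032, 0.7976) and n = (−sin 52.9°, cos 52.9°) = (-0.7976, 0.6032). P is at the origin and Q lies 23.5 along u from P, so Q = 23.5·u = (14.18, 18.74). Tangency of A1 to both parallel lines with radius 3.6 puts V and D at P ± 3.6·n: V = (-2.871, 2.172), D = (2.871, -2.172). Equal radii place W and C the same way about Q: W = Q + 3.6·n = (11.30, 20.91), C = Q − 3.6·n = (17.05, 16.57). Then cos ∠QDW = DQ·DW / (|DQ||DW|), giving 8.325°.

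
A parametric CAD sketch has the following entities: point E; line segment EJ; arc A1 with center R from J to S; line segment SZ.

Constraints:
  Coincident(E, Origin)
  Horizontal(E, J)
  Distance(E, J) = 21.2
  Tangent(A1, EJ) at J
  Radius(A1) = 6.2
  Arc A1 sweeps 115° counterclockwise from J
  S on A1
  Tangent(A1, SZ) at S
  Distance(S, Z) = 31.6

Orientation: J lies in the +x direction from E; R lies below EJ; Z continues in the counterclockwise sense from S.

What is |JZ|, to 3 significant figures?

38.2

On A1, J sits at bearing 90° from R; a 115° counterclockwise sweep puts S at bearing 205°, so S = R + 6.2·(cos 205°, sin 205°) = (15.6, -8.82). Since A1 is tangent to SZ there, RS ⟂ SZ, so SZ runs along (−sin 205°, cos 205°); with |SZ| = 31.6, Z = (28.9, -37.5). Then |JZ| = |Z − J| = 38.2.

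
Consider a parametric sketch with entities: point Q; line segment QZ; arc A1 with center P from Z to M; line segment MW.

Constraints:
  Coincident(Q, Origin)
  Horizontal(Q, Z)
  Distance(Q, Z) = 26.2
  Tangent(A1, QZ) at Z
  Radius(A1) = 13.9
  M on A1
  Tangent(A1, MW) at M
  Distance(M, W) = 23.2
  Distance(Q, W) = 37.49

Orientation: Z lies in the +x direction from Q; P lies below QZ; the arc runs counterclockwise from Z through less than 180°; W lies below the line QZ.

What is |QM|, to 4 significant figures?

17.81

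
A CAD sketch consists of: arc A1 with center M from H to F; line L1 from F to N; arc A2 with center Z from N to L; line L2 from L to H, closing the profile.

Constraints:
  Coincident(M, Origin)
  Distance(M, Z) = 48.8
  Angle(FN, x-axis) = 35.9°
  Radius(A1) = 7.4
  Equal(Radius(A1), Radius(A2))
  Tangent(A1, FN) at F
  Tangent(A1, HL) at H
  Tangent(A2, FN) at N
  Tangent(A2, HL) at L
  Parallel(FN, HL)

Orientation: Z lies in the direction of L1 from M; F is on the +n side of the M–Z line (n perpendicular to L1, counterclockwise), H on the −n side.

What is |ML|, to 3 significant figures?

49.4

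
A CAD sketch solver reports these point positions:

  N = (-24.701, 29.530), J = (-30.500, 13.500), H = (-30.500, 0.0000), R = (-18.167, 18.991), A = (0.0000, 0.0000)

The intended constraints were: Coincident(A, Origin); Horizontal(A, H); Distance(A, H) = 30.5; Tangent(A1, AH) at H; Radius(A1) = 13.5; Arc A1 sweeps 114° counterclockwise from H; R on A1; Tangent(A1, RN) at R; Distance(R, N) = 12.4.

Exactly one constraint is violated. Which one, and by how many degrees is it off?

Tangent(A1, RN) at R — off by 7.80°.

A = (0.00, 0.00) ✓; A.y = 0.00, H.y = 0.00 ✓; |AH| = 30.50 ✓; ∠(JH, HA) = 90.00° ✓; |JH| = 13.50 ✓; bearing(J→R) − bearing(J→H) = 114.0° ✓; |JR| = 13.50 ✓; ∠(JR, RN) = 82.20° ✗; |RN| = 12.40 ✓.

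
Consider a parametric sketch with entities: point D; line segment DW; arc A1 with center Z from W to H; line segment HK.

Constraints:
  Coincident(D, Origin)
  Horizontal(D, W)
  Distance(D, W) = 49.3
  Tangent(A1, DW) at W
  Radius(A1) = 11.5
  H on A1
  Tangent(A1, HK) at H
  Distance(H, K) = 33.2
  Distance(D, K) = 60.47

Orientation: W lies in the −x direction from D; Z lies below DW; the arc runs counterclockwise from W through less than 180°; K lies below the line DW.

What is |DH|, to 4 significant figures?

61.48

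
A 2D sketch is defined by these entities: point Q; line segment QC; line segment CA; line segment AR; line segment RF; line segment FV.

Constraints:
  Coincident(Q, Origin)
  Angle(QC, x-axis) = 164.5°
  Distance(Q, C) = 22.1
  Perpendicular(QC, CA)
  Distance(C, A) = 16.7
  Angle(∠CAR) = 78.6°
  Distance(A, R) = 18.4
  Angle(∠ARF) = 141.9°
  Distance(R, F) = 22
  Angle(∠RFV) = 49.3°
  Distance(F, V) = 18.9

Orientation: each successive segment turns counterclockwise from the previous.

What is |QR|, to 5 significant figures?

13.680

Q is at the origin; QC runs at 164.5° with length 22.1, so C = (-21.296, 5.9060). QC is perpendicular to CA, so CA runs at -105.50°; with |CA| = 16.7, A = (-25.759, -10.187). ∠CAR = 78.6° gives AR at -4.1000° from the x-axis; with |AR| = 18.4, R = (-7.4062, -11.502). Then |QR| = |R − Q| = 13.680.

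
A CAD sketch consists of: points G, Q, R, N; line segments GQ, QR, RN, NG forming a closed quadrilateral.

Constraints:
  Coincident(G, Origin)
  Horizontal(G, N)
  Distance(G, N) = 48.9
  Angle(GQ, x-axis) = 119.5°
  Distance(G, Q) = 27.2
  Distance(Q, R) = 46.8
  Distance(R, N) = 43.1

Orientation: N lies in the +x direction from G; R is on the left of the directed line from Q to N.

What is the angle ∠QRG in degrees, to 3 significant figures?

32.5°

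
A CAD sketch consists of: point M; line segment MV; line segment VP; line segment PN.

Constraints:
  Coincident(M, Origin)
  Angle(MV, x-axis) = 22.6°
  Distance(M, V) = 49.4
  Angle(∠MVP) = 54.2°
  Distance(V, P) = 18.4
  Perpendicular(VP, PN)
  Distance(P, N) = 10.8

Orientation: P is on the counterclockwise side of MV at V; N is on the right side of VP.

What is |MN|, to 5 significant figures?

51.938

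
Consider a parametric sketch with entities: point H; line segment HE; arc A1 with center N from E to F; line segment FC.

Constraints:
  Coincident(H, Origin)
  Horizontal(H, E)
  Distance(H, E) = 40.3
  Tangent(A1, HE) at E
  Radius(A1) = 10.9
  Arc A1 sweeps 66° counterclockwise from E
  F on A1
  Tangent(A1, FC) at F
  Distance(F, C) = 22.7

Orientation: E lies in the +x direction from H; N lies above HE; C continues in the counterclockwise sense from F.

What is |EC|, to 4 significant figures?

33.29

H is at the origin; H and E share the same y with |HE| = 40.3 and E on the +x side, so E = (40.30, 0.000). Since A1 is tangent to HE there, NE ⟂ HE, so N = E + (0, 10.9) = (40.30, 10.90). On A1, E sits at bearing -90° from N; a 66° counterclockwise sweep puts F at bearing -24°, so F = N + 10.9·(cos -24°, sin -24°) = (50.26, 6.467). Since A1 is tangent to FC there, NF ⟂ FC, so FC runs along (−sin -24°, cos -24°); with |FC| = 22.7, C = (59.49, 27.20). Then |EC| = |C − E| = 33.29.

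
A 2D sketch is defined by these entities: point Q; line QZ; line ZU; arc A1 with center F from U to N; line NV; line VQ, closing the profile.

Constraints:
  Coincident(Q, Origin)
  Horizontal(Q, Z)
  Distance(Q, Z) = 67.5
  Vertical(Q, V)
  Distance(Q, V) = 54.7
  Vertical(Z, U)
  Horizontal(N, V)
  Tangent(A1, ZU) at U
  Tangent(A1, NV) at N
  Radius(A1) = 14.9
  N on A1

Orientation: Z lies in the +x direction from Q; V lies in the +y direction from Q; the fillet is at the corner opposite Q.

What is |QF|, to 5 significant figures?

65.961

QV is vertical with |QV| = 54.7 and V on the +y side, so V = (0.0000, 54.700). The virtual corner opposite Q is at (67.500, 54.700). A1 meets ZU tangentially, so FU is at right angles to ZU and since A1 is tangent to NV there, FN ⟂ NV, with radius 14.9, so the center F sits 14.9 in from both sides at F = (52.600, 39.800). Then |QF| = |F − Q| = 65.961.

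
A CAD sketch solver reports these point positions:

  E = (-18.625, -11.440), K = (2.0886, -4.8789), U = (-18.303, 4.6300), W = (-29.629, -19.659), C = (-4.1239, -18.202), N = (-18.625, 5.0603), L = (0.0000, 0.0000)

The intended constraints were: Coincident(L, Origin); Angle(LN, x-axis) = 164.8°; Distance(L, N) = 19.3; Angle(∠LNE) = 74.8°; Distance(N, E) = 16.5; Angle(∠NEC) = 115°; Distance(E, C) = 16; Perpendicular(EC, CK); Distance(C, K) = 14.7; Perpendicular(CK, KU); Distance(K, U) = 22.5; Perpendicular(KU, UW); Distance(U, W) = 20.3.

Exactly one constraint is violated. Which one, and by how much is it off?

Distance(U, W) = 20.3 — off by 6.50.

L = (0.00, 0.00) ✓; LN at 164.8° ✓; |LN| = 19.30 ✓; ∠LNE = 74.80° ✓; |NE| = 16.50 ✓; ∠NEC = 115.0° ✓; |EC| = 16.00 ✓; ∠(EC, CK) = 90.00° ✓; |CK| = 14.70 ✓; ∠(CK, KU) = 90.00° ✓; |KU| = 22.50 ✓; ∠(KU, UW) = 90.00° ✓; |UW| = 26.80 ✗.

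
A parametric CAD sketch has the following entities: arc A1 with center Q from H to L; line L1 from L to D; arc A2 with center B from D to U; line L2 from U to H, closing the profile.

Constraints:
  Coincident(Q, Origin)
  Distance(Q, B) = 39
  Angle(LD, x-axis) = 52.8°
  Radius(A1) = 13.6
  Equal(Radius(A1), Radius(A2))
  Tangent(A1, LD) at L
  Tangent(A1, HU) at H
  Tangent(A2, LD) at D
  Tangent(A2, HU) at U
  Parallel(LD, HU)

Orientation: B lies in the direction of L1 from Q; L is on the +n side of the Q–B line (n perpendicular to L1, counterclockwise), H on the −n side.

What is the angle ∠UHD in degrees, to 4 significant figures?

34.89°

The slot axis is L1's direction at 52.8°, so u = (cos 52.8°, sin 52.8°) = (0.6046, 0.7965) and n = (−sin 52.8°, cos 52.8°) = (-0.7965, 0.6046). Q is at the origin and B lies 39.0 along u from Q, so B = 39.0·u = (23.58, 31.06). Tangency of A1 to both parallel lines with radius 13.6 puts L and H at Q ± 13.6·n: L = (-10.83, 8.223), H = (10.83, -8.223). Equal radii place D and U the same way about B: D = B + 13.6·n = (12.75, 39.29), U = B − 13.6·n = (34.41, 22.84). Then cos ∠UHD = HU·HD / (|HU||HD|), giving 34.89°.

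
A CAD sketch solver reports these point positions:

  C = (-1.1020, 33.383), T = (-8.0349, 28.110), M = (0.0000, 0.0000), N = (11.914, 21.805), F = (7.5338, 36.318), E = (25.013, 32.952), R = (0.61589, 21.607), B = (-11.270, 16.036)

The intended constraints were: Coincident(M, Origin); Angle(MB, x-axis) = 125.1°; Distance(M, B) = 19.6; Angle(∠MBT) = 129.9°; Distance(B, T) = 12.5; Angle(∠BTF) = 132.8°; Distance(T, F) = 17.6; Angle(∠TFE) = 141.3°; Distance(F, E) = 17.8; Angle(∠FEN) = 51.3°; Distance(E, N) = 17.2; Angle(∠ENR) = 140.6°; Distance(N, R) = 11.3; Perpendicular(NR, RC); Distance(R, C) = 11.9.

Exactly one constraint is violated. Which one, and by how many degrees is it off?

Perpendicular(NR, RC) — off by 7.30°.

M = (0.00, 0.00) ✓; MB at 125.1° ✓; |MB| = 19.60 ✓; ∠MBT = 129.9° ✓; |BT| = 12.50 ✓; ∠BTF = 132.8° ✓; |TF| = 17.60 ✓; ∠TFE = 141.3° ✓; |FE| = 17.80 ✓; ∠FEN = 51.30° ✓; |EN| = 17.20 ✓; ∠ENR = 140.6° ✓; |NR| = 11.30 ✓; ∠(NR, RC) = 82.70° ✗; |RC| = 11.90 ✓.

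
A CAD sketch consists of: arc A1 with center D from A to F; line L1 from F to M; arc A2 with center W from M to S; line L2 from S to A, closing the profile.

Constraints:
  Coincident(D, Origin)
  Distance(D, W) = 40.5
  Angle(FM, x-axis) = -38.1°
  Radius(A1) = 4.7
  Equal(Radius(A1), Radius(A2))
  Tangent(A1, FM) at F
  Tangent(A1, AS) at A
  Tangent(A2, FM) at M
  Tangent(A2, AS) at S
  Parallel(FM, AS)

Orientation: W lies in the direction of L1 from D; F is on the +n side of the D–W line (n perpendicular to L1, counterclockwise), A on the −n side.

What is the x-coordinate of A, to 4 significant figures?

-2.900

D is at the origin and W lies 40.5 along u from D, so W = 40.5·u = (31.87, -24.99). Tangency of A1 to both parallel lines with radius 4.7 puts F and A at D ± 4.7·n: F = (2.900, 3.699), A = (-2.900, -3.699). So A.x = -2.900.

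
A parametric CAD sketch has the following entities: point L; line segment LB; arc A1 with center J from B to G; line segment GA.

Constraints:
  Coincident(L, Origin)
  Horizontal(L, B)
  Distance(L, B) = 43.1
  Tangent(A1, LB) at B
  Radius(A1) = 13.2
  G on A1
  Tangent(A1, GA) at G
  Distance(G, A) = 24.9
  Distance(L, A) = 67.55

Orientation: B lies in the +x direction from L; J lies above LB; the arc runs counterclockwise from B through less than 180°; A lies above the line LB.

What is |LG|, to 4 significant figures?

57.92

L is at the origin; L and B share the same y with |LB| = 43.1 and B on the +x side, so B = (43.10, 0.000). Since A1 is tangent to LB there, JB ⟂ LB, so J = B + (0, 13.2) = (43.10, 13.20). Since JG ⟂ GA (tangency), |JA| = √(13.2² + 24.9²) = 28.18 regardless of where G sits on A1. So A lies on both circle(L, 67.55) and circle(J, 28.18); the above-LB intersection is A = (55.50, 38.51). G is the foot of the tangent from A: G = (56.29, 13.62).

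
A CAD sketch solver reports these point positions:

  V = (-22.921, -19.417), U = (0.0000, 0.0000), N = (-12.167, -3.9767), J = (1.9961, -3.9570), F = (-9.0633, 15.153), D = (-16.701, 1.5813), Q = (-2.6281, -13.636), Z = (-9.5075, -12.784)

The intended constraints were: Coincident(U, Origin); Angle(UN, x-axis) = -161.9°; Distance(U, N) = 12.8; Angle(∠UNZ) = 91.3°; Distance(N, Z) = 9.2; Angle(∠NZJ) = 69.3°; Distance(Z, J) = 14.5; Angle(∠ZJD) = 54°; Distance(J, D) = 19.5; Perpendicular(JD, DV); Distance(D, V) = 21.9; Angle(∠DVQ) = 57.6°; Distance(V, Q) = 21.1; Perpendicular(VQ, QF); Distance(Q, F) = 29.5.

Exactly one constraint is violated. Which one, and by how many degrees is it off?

Perpendicular(VQ, QF) — off by 3.30°.

U = (0.00, 0.00) ✓; UN at -161.9° ✓; |UN| = 12.80 ✓; ∠UNZ = 91.30° ✓; |NZ| = 9.200 ✓; ∠NZJ = 69.30° ✓; |ZJ| = 14.50 ✓; ∠ZJD = 54.00° ✓; |JD| = 19.50 ✓; ∠(JD, DV) = 90.00° ✓; |DV| = 21.90 ✓; ∠DVQ = 57.60° ✓; |VQ| = 21.10 ✓; ∠(VQ, QF) = 86.70° ✗; |QF| = 29.50 ✓.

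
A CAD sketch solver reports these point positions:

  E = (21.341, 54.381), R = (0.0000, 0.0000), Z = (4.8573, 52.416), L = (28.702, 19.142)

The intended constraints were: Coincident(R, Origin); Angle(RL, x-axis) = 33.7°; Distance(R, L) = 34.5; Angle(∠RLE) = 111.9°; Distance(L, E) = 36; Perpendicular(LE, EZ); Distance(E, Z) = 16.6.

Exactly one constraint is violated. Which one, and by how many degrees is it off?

Perpendicular(LE, EZ) — off by 5.00°.

R = (0.00, 0.00) ✓; RL at 33.70° ✓; |RL| = 34.50 ✓; ∠RLE = 111.9° ✓; |LE| = 36.00 ✓; ∠(LE, EZ) = 85.00° ✗; |EZ| = 16.60 ✓.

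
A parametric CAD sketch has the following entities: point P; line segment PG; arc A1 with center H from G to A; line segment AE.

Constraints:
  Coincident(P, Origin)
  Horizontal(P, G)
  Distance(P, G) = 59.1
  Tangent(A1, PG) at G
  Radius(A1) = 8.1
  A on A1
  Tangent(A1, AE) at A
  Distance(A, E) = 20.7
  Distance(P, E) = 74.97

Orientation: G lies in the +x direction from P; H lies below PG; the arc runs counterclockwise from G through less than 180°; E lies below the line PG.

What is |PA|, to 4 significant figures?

55.74

P is at the origin; P and G share the same y with |PG| = 59.1 and G on the +x side, so G = (59.10, 0.000). Tangency of A1 to PG means the radius HG is perpendicular to PG, so H = G + (0, -8.1) = (59.10, -8.100). Since HA ⟂ AE (tangency), |HE| = √(8.1² + 20.7²) = 22.23 regardless of where A sits on A1. So E lies on both circle(P, 74.97) and circle(H, 22.23); the below-PG intersection is E = (69.69, -27.65). A is the foot of the tangent from E: A = (53.87, -14.29).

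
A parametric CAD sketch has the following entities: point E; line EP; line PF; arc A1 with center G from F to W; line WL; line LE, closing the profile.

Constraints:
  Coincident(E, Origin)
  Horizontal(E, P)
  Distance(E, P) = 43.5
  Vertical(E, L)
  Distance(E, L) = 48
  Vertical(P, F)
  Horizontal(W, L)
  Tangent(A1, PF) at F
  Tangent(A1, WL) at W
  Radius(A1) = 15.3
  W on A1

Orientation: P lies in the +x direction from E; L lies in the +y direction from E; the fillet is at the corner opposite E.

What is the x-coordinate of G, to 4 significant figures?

28.20

E is at the origin; E and P share the same y with |EP| = 43.5 and P on the +x side, so P = (43.50, 0.000). E and L share the same x with |EL| = 48.0 and L on the +y side, so L = (0.000, 48.00). The virtual corner opposite E is at (43.50, 48.00). Tangency of A1 to PF means the radius GF is perpendicular to PF and tangency of A1 to WL means the radius GW is perpendicular to WL, with radius 15.3, so the center G sits 15.3 in from both sides at G = (28.20, 32.70). So G.x = 28.20.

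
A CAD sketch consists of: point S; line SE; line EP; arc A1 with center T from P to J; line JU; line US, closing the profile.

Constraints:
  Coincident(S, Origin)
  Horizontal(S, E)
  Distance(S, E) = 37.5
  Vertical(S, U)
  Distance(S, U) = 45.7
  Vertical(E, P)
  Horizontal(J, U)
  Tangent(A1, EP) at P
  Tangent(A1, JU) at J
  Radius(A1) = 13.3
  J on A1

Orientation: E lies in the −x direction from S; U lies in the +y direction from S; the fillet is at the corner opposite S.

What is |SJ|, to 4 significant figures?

51.71

S is at the origin; SE is horizontal with |SE| = 37.5 and E on the −x side, so E = (-37.50, 0.000). S and U share the same x with |SU| = 45.7 and U on the +y side, so U = (0.000, 45.70). The virtual corner opposite S is at (-37.50, 45.70). A1 meets EP tangentially, so TP is at right angles to EP and tangency of A1 to JU means the radius TJ is perpendicular to JU, with radius 13.3, so the center T sits 13.3 in from both sides at T = (-24.20, 32.40). That places the tangent points at P = (-37.50, 32.40) on EP and J = (-24.20, 45.70) on JU. Then |SJ| = |J − S| = 51.71.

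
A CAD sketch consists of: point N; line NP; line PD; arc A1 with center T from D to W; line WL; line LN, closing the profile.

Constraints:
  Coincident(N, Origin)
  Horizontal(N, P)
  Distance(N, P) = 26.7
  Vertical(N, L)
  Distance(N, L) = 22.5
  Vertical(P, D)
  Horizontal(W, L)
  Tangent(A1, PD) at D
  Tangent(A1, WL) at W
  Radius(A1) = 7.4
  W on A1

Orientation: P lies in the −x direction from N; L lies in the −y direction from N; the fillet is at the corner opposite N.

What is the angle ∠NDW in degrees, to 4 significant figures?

74.49°

N is at the origin; NP is horizontal with |NP| = 26.7 and P on the −x side, so P = (-26.70, 0.000). NL is vertical with |NL| = 22.5 and L on the −y side, so L = (0.000, -22.50). The virtual corner opposite N is at (-26.70, -22.50). Tangency of A1 to PD means the radius TD is perpendicular to PD and the tangent condition forces TW to be normal to WL, with radius 7.4, so the center T sits 7.4 in from both sides at T = (-19.30, -15.10). That places the tangent points at D = (-26.70, -15.10) on PD and W = (-19.30, -22.50) on WL. Then cos ∠NDW = DN·DW / (|DN||DW|), giving 74.49°.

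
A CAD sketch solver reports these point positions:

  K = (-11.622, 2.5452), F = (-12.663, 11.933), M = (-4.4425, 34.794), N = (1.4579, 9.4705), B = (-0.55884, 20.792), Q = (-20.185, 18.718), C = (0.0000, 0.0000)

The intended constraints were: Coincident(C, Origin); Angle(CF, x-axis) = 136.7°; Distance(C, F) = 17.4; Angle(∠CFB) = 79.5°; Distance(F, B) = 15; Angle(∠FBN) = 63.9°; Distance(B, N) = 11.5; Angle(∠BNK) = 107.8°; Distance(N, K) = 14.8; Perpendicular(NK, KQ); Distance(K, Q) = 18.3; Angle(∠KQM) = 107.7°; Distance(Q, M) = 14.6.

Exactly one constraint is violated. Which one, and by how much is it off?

Distance(Q, M) = 14.6 — off by 7.90.

C = (0.00, 0.00) ✓; CF at 136.7° ✓; |CF| = 17.40 ✓; ∠CFB = 79.50° ✓; |FB| = 15.00 ✓; ∠FBN = 63.90° ✓; |BN| = 11.50 ✓; ∠BNK = 107.8° ✓; |NK| = 14.80 ✓; ∠(NK, KQ) = 90.00° ✓; |KQ| = 18.30 ✓; ∠KQM = 107.7° ✓; |QM| = 22.50 ✗.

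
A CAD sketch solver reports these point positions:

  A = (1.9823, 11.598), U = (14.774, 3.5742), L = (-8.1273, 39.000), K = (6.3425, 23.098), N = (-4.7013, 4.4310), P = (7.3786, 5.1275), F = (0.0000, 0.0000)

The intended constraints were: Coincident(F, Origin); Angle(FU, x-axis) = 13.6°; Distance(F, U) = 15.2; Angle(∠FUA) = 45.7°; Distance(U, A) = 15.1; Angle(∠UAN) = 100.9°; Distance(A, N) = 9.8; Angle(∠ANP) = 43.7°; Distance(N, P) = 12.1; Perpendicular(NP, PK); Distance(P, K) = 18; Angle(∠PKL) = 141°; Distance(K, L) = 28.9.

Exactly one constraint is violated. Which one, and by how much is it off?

Distance(K, L) = 28.9 — off by 7.40.

F = (0.00, 0.00) ✓; FU at 13.60° ✓; |FU| = 15.20 ✓; ∠FUA = 45.70° ✓; |UA| = 15.10 ✓; ∠UAN = 100.9° ✓; |AN| = 9.800 ✓; ∠ANP = 43.70° ✓; |NP| = 12.10 ✓; ∠(NP, PK) = 90.00° ✓; |PK| = 18.00 ✓; ∠PKL = 141.0° ✓; |KL| = 21.50 ✗.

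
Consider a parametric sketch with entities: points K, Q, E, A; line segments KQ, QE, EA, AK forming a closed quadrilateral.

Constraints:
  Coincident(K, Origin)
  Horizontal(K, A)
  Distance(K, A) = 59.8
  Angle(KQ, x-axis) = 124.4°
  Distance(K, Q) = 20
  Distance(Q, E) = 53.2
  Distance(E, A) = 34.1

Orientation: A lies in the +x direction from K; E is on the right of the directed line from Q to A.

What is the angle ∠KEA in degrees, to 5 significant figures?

121.20°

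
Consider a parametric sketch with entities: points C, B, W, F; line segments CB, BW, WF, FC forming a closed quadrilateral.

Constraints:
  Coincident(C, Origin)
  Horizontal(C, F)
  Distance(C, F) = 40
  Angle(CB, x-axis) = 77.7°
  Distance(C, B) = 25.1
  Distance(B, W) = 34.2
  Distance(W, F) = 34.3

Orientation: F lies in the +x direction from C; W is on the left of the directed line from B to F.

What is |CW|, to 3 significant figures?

51.3

C is at the origin; C and F share the same y with |CF| = 40.0 and F in +x, so F = (40.0, 0). CB runs at 77.7° with |CB| = 25.1, so B = (5.35, 24.5). W is determined by |BW| = 34.2 and |WF| = 34.3 together: it lies at the intersection of circle(B, 34.2) and circle(F, 34.3). With |BF| = 42.5, the foot of the radical line on BF is 21.1 from B and the perpendicular offset is √(34.2² − 21.1²) = 26.9. Taking the left-of-BF solution: W = (38.1, 34.2).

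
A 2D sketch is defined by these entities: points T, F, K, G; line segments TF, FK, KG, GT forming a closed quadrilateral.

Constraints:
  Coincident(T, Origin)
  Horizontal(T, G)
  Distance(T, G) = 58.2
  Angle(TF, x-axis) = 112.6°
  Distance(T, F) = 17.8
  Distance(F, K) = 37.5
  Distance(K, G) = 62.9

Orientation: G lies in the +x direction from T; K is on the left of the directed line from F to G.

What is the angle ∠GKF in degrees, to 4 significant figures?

79.47°

Checks: |FK| = 37.50 ✓; |KG| = 62.90 ✓.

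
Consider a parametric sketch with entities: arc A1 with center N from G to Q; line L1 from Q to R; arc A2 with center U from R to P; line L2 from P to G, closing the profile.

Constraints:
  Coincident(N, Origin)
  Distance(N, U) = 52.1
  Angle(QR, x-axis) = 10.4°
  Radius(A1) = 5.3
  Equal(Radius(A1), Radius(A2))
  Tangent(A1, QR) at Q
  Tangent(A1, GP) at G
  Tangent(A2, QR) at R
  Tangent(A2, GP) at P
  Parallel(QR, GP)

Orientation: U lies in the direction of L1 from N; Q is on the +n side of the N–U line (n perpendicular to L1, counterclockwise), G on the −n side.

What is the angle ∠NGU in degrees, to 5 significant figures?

84.191°

N is at the origin and U lies 52.1 along u from N, so U = 52.1·u = (51.244, 9.4050). Tangency of A1 to both parallel lines with radius 5.3 puts Q and G at N ± 5.3·n: Q = (-0.95675, 5.2129), G = (0.95675, -5.2129). Then cos ∠NGU = GN·GU / (|GN||GU|), giving 84.191°.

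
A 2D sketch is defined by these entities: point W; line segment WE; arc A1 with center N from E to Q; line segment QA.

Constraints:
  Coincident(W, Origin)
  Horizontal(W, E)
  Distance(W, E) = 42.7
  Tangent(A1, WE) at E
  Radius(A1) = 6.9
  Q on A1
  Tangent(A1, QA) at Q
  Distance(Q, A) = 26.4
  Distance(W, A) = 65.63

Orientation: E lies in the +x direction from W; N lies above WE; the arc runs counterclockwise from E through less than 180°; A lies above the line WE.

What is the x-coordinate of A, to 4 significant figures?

58.97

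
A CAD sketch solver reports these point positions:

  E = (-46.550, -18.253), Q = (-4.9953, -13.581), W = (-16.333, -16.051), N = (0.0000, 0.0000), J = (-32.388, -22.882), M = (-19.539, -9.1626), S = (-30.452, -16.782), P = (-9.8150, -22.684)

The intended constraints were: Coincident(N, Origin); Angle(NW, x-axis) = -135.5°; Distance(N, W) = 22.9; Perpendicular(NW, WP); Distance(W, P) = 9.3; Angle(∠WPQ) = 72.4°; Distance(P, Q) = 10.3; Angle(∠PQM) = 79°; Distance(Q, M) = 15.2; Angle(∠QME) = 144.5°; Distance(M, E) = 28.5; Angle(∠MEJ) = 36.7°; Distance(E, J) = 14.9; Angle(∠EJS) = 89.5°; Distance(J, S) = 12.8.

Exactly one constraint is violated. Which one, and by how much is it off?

Distance(J, S) = 12.8 — off by 6.40.

N = (0.00, 0.00) ✓; NW at -135.5° ✓; |NW| = 22.90 ✓; ∠(NW, WP) = 90.00° ✓; |WP| = 9.300 ✓; ∠WPQ = 72.40° ✓; |PQ| = 10.30 ✓; ∠PQM = 79.00° ✓; |QM| = 15.20 ✓; ∠QME = 144.5° ✓; |ME| = 28.50 ✓; ∠MEJ = 36.70° ✓; |EJ| = 14.90 ✓; ∠EJS = 89.51° ✓; |JS| = 6.400 ✗.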